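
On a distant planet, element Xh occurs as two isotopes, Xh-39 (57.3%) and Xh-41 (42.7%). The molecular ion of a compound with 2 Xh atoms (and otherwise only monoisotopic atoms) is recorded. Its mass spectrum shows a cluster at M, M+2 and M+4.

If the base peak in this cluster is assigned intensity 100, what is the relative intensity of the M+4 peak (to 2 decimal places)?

37.26

(0.573 + 0.427)^2 gives M 0.3283, M+2 0.4893, M+4 0.1823; the largest is M+2.
P(M+2) = C(2,1) × 0.573^1 × 0.427^1 = 2 × 0.5730 × 0.4270 = 0.489342 (base)
P(M+4) = C(2,2) × 0.573^0 × 0.427^2 = 1 × 1.0000 × 0.182329 = 0.182329
Relative intensity = 0.182329 / 0.489342 × 100 = 37.26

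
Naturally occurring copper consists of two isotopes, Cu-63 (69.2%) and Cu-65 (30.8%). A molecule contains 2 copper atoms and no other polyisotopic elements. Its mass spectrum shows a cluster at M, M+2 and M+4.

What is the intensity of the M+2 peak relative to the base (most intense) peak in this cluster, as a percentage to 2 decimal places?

(0.692 + 0.308)^2 gives M 0.4789, M+2 0.4263, M+4 0.0949; the largest is M.
P(M) = C(2,0) × 0.692^2 × 0.308^0 = 1 × 0.478864 × 1.0000 = 0.478864 (base)
P(M+2) = C(2,1) × 0.692^1 × 0.308^1 = 2 × 0.6920 × 0.3080 = 0.426272
Relative intensity = 0.426272 / 0.478864 × 100 = 89.02

89.02%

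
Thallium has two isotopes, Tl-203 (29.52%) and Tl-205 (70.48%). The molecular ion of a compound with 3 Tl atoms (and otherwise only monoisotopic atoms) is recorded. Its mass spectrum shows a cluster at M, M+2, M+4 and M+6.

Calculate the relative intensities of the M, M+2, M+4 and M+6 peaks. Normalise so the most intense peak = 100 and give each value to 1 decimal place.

5.8 : 41.9 : 100.0 : 79.6

Expanding (0.2952 + 0.7048)^3:
P(M) = 0.2952^3 = 0.025725
P(M+2) = 3 × 0.2952^2 × 0.7048^1 = 0.184255
P(M+4) = 3 × 0.2952^1 × 0.7048^2 = 0.439916
P(M+6) = 0.7048^3 = 0.350104
The M+4 peak is largest (0.439916); scaling to 100 gives 5.8 : 41.9 : 100.0 : 79.6.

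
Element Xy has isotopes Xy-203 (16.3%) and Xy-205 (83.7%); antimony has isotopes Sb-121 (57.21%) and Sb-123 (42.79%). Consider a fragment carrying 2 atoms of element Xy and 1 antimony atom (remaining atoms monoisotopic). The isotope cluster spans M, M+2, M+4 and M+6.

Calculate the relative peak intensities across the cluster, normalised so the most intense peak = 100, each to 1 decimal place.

2.9 : 32.4 : 100.0 : 57.9

Element Xy pattern (n=2): 0.026569 : 0.272862 : 0.700569
Antimony pattern (n=1): 0.5721 : 0.4279
Convolve the two distributions (both contribute in 2-u steps):
  M: 0.026569×0.5721 = 0.015200
  M+2: 0.026569×0.4279 + 0.272862×0.5721 = 0.167473
  M+4: 0.272862×0.4279 + 0.700569×0.5721 = 0.517553
  M+6: 0.700569×0.4279 = 0.299773
Scale to base peak (0.517553) = 100: 2.9 : 32.4 : 100.0 : 57.9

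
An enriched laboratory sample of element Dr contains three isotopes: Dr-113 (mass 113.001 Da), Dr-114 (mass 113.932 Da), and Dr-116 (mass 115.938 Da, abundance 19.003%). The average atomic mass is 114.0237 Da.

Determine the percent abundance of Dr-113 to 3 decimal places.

Let x and y be the fractions of Dr-113 and Dr-114. Then x + y = 1 − 0.19003 = 0.80997 and 113.001x + 113.932y = 114.0237 − 0.19003×115.938 = 91.99200186.
Substituting: 113.001x + 113.932(0.80997 − x) = 91.99200186
(113.001 − 113.932)x = -0.28950018  ⇒  x = 0.31096, y = 0.49901
Dr-113: 31.096%, Dr-114: 49.901%.

31.096%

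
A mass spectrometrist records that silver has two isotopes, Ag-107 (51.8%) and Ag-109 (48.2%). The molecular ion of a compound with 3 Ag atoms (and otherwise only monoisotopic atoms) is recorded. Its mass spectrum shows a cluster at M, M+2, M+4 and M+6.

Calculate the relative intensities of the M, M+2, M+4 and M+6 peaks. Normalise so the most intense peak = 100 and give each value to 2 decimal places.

Each Ag atom is independently Ag-107 (p = 0.518) or Ag-109 (q = 0.482); the cluster is the binomial expansion (p + q)^3.
P(M) = 0.518^3 = 0.138992
P(M+2) = 3 × 0.518^2 × 0.482^1 = 0.387997
P(M+4) = 3 × 0.518^1 × 0.482^2 = 0.361031
P(M+6) = 0.482^3 = 0.111980
The M+2 peak is largest (0.387997); scaling to 100 gives 35.82 : 100.00 : 93.05 : 28.86.

35.82 : 100.00 : 93.05 : 28.86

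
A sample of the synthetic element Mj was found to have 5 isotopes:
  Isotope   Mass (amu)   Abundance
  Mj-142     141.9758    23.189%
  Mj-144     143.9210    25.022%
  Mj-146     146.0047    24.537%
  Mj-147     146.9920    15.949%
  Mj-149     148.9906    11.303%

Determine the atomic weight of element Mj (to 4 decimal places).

Average mass = Σ (abundance × isotope mass) = 0.23189 × 141.9758 + 0.25022 × 143.9210 + 0.24537 × 146.0047 + 0.15949 × 146.9920 + 0.11303 × 148.9906
= 32.92277 + 36.01191 + 35.82517 + 23.44375 + 16.84041 = 145.04401 amu

145.0440 amu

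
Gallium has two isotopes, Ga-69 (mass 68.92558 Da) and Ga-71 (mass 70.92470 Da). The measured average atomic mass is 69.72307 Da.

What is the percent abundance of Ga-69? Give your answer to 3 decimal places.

Writing the weighted mean with unknown fraction x of Ga-69:
68.92558·x + 70.92470·(1 − x) = 69.72307
(68.92558 − 70.92470)·x = 69.72307 − 70.92470
x = -1.20163 / -1.99912 = 0.60108 → 60.108% Ga-69, 39.892% Ga-71.

60.108%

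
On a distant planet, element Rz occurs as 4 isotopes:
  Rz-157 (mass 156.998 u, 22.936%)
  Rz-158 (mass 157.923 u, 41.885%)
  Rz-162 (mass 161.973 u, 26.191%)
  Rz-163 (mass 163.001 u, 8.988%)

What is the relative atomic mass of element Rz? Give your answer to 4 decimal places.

Ar = Σ fᵢ·mᵢ = 0.22936 × 156.998 + 0.41885 × 157.923 + 0.26191 × 161.973 + 0.08988 × 163.001
= 36.00906 + 66.14605 + 42.42235 + 14.65053 = 159.22799 u

159.2280 u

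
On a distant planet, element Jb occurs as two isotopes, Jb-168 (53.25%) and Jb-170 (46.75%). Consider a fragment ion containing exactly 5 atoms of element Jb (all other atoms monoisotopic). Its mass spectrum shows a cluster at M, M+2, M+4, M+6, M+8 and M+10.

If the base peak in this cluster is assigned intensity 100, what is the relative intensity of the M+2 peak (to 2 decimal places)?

Term probabilities: M 0.0428, M+2 0.1879, M+4 0.3300, M+6 0.2897, M+8 0.1272, M+10 0.0223. Base peak = M+4.
P(M+4) = C(5,2) × 0.5325^3 × 0.4675^2 = 10 × 0.1509937 × 0.21855625 = 0.330006 (base)
P(M+2) = C(5,1) × 0.5325^4 × 0.4675^1 = 5 × 0.08040415 × 0.4675 = 0.187945
Relative intensity = 0.187945 / 0.330006 × 100 = 56.95

56.95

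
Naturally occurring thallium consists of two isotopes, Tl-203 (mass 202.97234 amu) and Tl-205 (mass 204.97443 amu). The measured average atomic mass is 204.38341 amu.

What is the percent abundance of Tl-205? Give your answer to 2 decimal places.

70.48%

Let x be the fractional abundance of Tl-203; then Tl-205 has abundance 1 − x.
202.97234·x + 204.97443·(1 − x) = 204.38341
(202.97234 − 204.97443)·x = 204.38341 − 204.97443
x = -0.59102 / -2.00209 = 0.29520 → 29.52% Tl-203, 70.48% Tl-205.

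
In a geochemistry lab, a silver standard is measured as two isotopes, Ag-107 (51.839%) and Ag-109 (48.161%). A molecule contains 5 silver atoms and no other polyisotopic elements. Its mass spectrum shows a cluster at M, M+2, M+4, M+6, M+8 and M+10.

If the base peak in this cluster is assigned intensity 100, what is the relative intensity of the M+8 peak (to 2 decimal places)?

Binomial terms of (0.51839 + 0.48161)^5: M 0.0374, M+2 0.1739, M+4 0.3231, M+6 0.3002, M+8 0.1394, M+10 0.0259 → M+4 is the base peak.
P(M+4) = C(5,2) × 0.51839^3 × 0.48161^2 = 10 × 0.13930601 × 0.23194819 = 0.323118 (base)
P(M+8) = C(5,4) × 0.51839^1 × 0.48161^4 = 5 × 0.51839 × 0.05379996 = 0.139447
Relative intensity = 0.139447 / 0.323118 × 100 = 43.16

43.16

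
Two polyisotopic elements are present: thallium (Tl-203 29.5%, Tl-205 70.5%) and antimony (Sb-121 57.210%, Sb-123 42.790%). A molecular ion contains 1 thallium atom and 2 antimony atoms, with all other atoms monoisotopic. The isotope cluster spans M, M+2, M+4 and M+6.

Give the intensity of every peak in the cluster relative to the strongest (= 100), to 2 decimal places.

Thallium pattern (n=1): 0.2950 : 0.7050
Antimony pattern (n=2): 0.32729841 : 0.48960318 : 0.18309841
Convolve the two distributions (both contribute in 2-u steps):
  M: 0.2950×0.32729841 = 0.096553
  M+2: 0.2950×0.48960318 + 0.7050×0.32729841 = 0.375178
  M+4: 0.2950×0.18309841 + 0.7050×0.48960318 = 0.399184
  M+6: 0.7050×0.18309841 = 0.129084
Scale to base peak (0.399184) = 100: 24.19 : 93.99 : 100.00 : 32.34

24.19 : 93.99 : 100.00 : 32.34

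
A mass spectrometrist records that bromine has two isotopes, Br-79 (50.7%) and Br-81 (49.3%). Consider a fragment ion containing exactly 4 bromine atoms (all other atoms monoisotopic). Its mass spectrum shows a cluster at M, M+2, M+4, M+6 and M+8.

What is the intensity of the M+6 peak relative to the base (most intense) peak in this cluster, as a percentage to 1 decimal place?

Term probabilities: M 0.0661, M+2 0.2570, M+4 0.3749, M+6 0.2430, M+8 0.0591. Base peak = M+4.
P(M+4) = C(4,2) × 0.507^2 × 0.493^2 = 6 × 0.257049 × 0.243049 = 0.374853 (base)
P(M+6) = C(4,3) × 0.507^1 × 0.493^3 = 4 × 0.5070 × 0.11982316 = 0.243001
Relative intensity = 0.243001 / 0.374853 × 100 = 64.8

64.8%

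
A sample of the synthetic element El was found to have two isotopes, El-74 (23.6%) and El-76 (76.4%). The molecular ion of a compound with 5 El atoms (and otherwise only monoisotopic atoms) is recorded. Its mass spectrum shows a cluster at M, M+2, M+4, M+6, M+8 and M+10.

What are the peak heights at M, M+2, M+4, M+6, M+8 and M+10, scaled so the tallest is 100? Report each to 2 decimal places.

0.18 : 2.95 : 19.08 : 61.78 : 100.00 : 64.75

Each El atom is independently El-74 (p = 0.236) or El-76 (q = 0.764); the cluster is the binomial expansion (p + q)^5.
P(M) = 0.236^5 = 0.000732
P(M+2) = 5 × 0.236^4 × 0.764^1 = 0.011850
P(M+4) = 10 × 0.236^3 × 0.764^2 = 0.076722
P(M+6) = 10 × 0.236^2 × 0.764^3 = 0.248373
P(M+8) = 5 × 0.236^1 × 0.764^4 = 0.402027
P(M+10) = 0.764^5 = 0.260296
The M+8 peak is largest (0.402027); scaling to 100 gives 0.18 : 2.95 : 19.08 : 61.78 : 100.00 : 64.75.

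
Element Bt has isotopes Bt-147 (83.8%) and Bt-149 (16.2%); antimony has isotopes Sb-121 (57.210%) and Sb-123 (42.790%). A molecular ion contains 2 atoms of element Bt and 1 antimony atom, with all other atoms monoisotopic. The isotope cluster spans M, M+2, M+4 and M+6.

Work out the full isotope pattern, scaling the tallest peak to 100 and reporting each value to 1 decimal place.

Element Bt pattern (n=2): 0.702244 : 0.271512 : 0.026244
Antimony pattern (n=1): 0.5721 : 0.4279
Convolve the two distributions (both contribute in 2-u steps):
  M: 0.702244×0.5721 = 0.401754
  M+2: 0.702244×0.4279 + 0.271512×0.5721 = 0.455822
  M+4: 0.271512×0.4279 + 0.026244×0.5721 = 0.131194
  M+6: 0.026244×0.4279 = 0.011230
Scale to base peak (0.455822) = 100: 88.1 : 100.0 : 28.8 : 2.5

88.1 : 100.0 : 28.8 : 2.5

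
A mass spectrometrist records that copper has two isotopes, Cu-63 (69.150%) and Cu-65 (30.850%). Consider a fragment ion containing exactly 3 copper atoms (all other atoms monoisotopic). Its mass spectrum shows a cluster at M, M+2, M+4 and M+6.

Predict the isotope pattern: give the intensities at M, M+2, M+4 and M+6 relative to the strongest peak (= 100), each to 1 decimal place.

74.7 : 100.0 : 44.6 : 6.6

The 3 Cu atoms are independent, so intensities follow the terms of (0.69150 + 0.30850)^3.
P(M) = 0.69150^3 = 0.330656
P(M+2) = 3 × 0.69150^2 × 0.30850^1 = 0.442548
P(M+4) = 3 × 0.69150^1 × 0.30850^2 = 0.197435
P(M+6) = 0.30850^3 = 0.029361
The M+2 peak is largest (0.442548); scaling to 100 gives 74.7 : 100.0 : 44.6 : 6.6.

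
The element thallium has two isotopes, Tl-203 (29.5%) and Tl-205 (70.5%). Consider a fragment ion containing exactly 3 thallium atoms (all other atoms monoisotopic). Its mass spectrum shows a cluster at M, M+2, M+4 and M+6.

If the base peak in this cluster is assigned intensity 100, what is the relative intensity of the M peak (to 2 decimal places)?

(0.295 + 0.705)^3 gives M 0.0257, M+2 0.1841, M+4 0.4399, M+6 0.3504; the largest is M+4.
P(M+4) = C(3,2) × 0.295^1 × 0.705^2 = 3 × 0.2950 × 0.497025 = 0.439867 (base)
P(M) = C(3,0) × 0.295^3 × 0.705^0 = 1 × 0.02567237 × 1.0000 = 0.025672
Relative intensity = 0.025672 / 0.439867 × 100 = 5.84

5.84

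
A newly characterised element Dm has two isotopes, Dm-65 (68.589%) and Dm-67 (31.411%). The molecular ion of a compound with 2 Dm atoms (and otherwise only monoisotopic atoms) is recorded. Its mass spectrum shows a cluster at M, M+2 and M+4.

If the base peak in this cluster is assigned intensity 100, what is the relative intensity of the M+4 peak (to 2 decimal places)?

20.97

(0.68589 + 0.31411)^2 gives M 0.4704, M+2 0.4309, M+4 0.0987; the largest is M.
P(M) = C(2,0) × 0.68589^2 × 0.31411^0 = 1 × 0.47044509 × 1.0000 = 0.470445 (base)
P(M+4) = C(2,2) × 0.68589^0 × 0.31411^2 = 1 × 1.0000 × 0.09866509 = 0.098665
Relative intensity = 0.098665 / 0.470445 × 100 = 20.97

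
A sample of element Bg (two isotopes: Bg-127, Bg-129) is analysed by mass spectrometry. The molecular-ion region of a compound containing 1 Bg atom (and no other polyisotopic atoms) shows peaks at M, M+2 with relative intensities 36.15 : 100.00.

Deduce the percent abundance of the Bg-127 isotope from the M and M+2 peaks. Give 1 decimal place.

26.6%

If p is the fraction of Bg that is Bg-127, then I(M+2)/I(M) = [C(1,1)·p^0·(1−p)] / p^1 = 1·(1−p)/p = 100.00/36.15 = 2.7663
(1−p)/p = 2.7663/1 = 2.7663  ⇒  p = 1/(1 + 2.7663) = 0.2655
Bg-127: 26.6%, Bg-129: 73.4%.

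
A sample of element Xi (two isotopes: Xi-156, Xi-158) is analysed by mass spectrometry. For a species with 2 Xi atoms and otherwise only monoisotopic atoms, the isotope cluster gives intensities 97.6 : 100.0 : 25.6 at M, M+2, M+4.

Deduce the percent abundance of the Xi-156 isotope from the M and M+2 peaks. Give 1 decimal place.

If p is the fraction of Xi that is Xi-156, then I(M+2)/I(M) = [C(2,1)·p^1·(1−p)] / p^2 = 2·(1−p)/p = 100.0/97.6 = 1.0246
(1−p)/p = 1.0246/2 = 0.5123  ⇒  p = 1/(1 + 0.5123) = 0.6612
Xi-156: 66.1%, Xi-158: 33.9%.

66.1%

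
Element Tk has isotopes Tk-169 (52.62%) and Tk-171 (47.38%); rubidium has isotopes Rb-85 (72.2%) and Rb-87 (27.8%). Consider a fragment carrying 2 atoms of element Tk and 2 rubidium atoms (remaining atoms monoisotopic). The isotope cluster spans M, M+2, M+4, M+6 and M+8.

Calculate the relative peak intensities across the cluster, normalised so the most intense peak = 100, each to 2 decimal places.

38.90 : 100.00 : 91.24 : 34.67 : 4.68

Element Tk pattern (n=2): 0.27688644 : 0.49862712 : 0.22448644
Rubidium pattern (n=2): 0.521284 : 0.401432 : 0.077284
Convolve the two distributions (both contribute in 2-u steps):
  M: 0.27688644×0.521284 = 0.144336
  M+2: 0.27688644×0.401432 + 0.49862712×0.521284 = 0.371077
  M+4: 0.27688644×0.077284 + 0.49862712×0.401432 + 0.22448644×0.521284 = 0.338585
  M+6: 0.49862712×0.077284 + 0.22448644×0.401432 = 0.128652
  M+8: 0.22448644×0.077284 = 0.017349
Scale to base peak (0.371077) = 100: 38.90 : 100.00 : 91.24 : 34.67 : 4.68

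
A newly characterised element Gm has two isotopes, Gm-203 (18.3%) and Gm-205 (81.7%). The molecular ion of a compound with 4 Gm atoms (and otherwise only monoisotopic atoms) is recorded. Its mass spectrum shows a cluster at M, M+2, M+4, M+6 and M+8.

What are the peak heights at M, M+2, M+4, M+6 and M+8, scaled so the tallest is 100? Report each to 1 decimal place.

The 4 Gm atoms are independent, so intensities follow the terms of (0.183 + 0.817)^4.
P(M) = 0.183^4 = 0.001122
P(M+2) = 4 × 0.183^3 × 0.817^1 = 0.020028
P(M+4) = 6 × 0.183^2 × 0.817^2 = 0.134121
P(M+6) = 4 × 0.183^1 × 0.817^3 = 0.399188
P(M+8) = 0.817^4 = 0.445542
The M+8 peak is largest (0.445542); scaling to 100 gives 0.3 : 4.5 : 30.1 : 89.6 : 100.0.

0.3 : 4.5 : 30.1 : 89.6 : 100.0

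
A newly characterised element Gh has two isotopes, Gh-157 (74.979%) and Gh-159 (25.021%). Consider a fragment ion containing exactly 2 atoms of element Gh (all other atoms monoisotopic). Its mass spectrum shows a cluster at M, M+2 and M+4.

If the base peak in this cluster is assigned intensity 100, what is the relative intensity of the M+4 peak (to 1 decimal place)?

11.1

(0.74979 + 0.25021)^2 gives M 0.5622, M+2 0.3752, M+4 0.0626; the largest is M.
P(M) = C(2,0) × 0.74979^2 × 0.25021^0 = 1 × 0.56218504 × 1.0000 = 0.562185 (base)
P(M+4) = C(2,2) × 0.74979^0 × 0.25021^2 = 1 × 1.0000 × 0.06260504 = 0.062605
Relative intensity = 0.062605 / 0.562185 × 100 = 11.1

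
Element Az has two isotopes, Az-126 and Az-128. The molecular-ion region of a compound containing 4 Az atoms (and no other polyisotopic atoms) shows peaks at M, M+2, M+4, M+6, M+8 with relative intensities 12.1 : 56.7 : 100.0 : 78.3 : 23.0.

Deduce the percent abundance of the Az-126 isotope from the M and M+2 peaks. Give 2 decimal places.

46.05%

If p is the fraction of Az that is Az-126, then I(M+2)/I(M) = [C(4,1)·p^3·(1−p)] / p^4 = 4·(1−p)/p = 56.7/12.1 = 4.6860
(1−p)/p = 4.6860/4 = 1.1715  ⇒  p = 1/(1 + 1.1715) = 0.4605
Az-126: 46.05%, Az-128: 53.95%.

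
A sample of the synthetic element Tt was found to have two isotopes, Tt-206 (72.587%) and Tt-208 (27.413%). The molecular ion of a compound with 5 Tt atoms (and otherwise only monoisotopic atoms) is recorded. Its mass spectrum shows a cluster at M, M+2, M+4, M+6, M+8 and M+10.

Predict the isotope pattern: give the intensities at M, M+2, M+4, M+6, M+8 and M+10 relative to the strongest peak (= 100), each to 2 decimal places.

52.96 : 100.00 : 75.53 : 28.52 : 5.39 : 0.41

Expanding (0.72587 + 0.27413)^5:
P(M) = 0.72587^5 = 0.201509
P(M+2) = 5 × 0.72587^4 × 0.27413^1 = 0.380506
P(M+4) = 10 × 0.72587^3 × 0.27413^2 = 0.287402
P(M+6) = 10 × 0.72587^2 × 0.27413^3 = 0.108539
P(M+8) = 5 × 0.72587^1 × 0.27413^4 = 0.020495
P(M+10) = 0.27413^5 = 0.001548
The M+2 peak is largest (0.380506); scaling to 100 gives 52.96 : 100.00 : 75.53 : 28.52 : 5.39 : 0.41.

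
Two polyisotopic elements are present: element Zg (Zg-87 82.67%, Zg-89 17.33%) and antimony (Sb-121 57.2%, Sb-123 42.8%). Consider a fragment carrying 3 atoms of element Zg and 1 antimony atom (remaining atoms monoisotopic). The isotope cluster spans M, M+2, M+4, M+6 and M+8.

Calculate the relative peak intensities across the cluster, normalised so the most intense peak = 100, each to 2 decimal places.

Element Zg pattern (n=3): 0.56499397 : 0.35531676 : 0.07448457 : 0.0052047
Antimony pattern (n=1): 0.5720 : 0.4280
Convolve the two distributions (both contribute in 2-u steps):
  M: 0.56499397×0.5720 = 0.323177
  M+2: 0.56499397×0.4280 + 0.35531676×0.5720 = 0.445059
  M+4: 0.35531676×0.4280 + 0.07448457×0.5720 = 0.194681
  M+6: 0.07448457×0.4280 + 0.0052047×0.5720 = 0.034856
  M+8: 0.0052047×0.4280 = 0.002228
Scale to base peak (0.445059) = 100: 72.61 : 100.00 : 43.74 : 7.83 : 0.50

72.61 : 100.00 : 43.74 : 7.83 : 0.50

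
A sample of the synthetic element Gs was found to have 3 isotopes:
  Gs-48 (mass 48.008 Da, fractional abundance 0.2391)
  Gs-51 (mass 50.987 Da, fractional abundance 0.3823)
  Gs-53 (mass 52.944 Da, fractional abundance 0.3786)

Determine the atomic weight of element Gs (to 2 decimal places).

Weight each isotope mass by its fractional abundance: 0.2391 × 48.008 + 0.3823 × 50.987 + 0.3786 × 52.944
= 11.4787 + 19.4923 + 20.0446 = 51.0156 Da

51.02 Da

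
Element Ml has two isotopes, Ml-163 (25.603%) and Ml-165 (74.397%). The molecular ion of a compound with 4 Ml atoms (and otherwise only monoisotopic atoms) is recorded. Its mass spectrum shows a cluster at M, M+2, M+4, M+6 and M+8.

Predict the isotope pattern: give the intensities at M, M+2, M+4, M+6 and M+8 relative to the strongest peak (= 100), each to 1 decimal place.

Expanding (0.25603 + 0.74397)^4:
P(M) = 0.25603^4 = 0.004297
P(M+2) = 4 × 0.25603^3 × 0.74397^1 = 0.049945
P(M+4) = 6 × 0.25603^2 × 0.74397^2 = 0.217693
P(M+6) = 4 × 0.25603^1 × 0.74397^3 = 0.421713
P(M+8) = 0.74397^4 = 0.306353
The M+6 peak is largest (0.421713); scaling to 100 gives 1.0 : 11.8 : 51.6 : 100.0 : 72.6.

1.0 : 11.8 : 51.6 : 100.0 : 72.6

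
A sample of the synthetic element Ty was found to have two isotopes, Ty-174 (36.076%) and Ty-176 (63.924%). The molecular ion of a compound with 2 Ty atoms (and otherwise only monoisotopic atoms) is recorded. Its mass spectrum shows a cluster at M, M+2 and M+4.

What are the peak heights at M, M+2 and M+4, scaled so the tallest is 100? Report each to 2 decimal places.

Expanding (0.36076 + 0.63924)^2:
P(M) = 0.36076^2 = 0.130148
P(M+2) = 2 × 0.36076^1 × 0.63924^1 = 0.461224
P(M+4) = 0.63924^2 = 0.408628
The M+2 peak is largest (0.461224); scaling to 100 gives 28.22 : 100.00 : 88.60.

28.22 : 100.00 : 88.60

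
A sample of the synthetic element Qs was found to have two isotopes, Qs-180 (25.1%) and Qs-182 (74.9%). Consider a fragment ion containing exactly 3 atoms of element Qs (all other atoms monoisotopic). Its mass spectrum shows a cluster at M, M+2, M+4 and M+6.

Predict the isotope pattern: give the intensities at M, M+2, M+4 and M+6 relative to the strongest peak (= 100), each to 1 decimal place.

3.7 : 33.5 : 100.0 : 99.5

Each Qs atom is independently Qs-180 (p = 0.251) or Qs-182 (q = 0.749); the cluster is the binomial expansion (p + q)^3.
P(M) = 0.251^3 = 0.015813
P(M+2) = 3 × 0.251^2 × 0.749^1 = 0.141563
P(M+4) = 3 × 0.251^1 × 0.749^2 = 0.422434
P(M+6) = 0.749^3 = 0.420190
The M+4 peak is largest (0.422434); scaling to 100 gives 3.7 : 33.5 : 100.0 : 99.5.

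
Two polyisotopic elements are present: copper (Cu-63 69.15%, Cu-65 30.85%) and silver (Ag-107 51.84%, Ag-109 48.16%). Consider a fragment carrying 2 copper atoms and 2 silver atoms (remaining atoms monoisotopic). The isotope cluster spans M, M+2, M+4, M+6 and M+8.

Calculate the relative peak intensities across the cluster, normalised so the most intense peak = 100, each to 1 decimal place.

36.4 : 100.0 : 98.9 : 41.4 : 6.2

Copper pattern (n=2): 0.47817225 : 0.4266555 : 0.09517225
Silver pattern (n=2): 0.26873856 : 0.49932288 : 0.23193856
Convolve the two distributions (both contribute in 2-u steps):
  M: 0.47817225×0.26873856 = 0.128503
  M+2: 0.47817225×0.49932288 + 0.4266555×0.26873856 = 0.353421
  M+4: 0.47817225×0.23193856 + 0.4266555×0.49932288 + 0.09517225×0.26873856 = 0.349522
  M+6: 0.4266555×0.23193856 + 0.09517225×0.49932288 = 0.146480
  M+8: 0.09517225×0.23193856 = 0.022074
Scale to base peak (0.353421) = 100: 36.4 : 100.0 : 98.9 : 41.4 : 6.2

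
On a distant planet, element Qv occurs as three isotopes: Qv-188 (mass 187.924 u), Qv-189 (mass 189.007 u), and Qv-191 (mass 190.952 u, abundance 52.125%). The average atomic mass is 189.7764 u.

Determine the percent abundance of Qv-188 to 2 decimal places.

22.57%

Let x and y be the fractions of Qv-188 and Qv-189. Then x + y = 1 − 0.52125 = 0.47875 and 187.924x + 189.007y = 189.7764 − 0.52125×190.952 = 90.24267.
Substituting: 187.924x + 189.007(0.47875 − x) = 90.24267
(187.924 − 189.007)x = -0.24443125  ⇒  x = 0.22570, y = 0.25305
Qv-188: 22.57%, Qv-189: 25.31%.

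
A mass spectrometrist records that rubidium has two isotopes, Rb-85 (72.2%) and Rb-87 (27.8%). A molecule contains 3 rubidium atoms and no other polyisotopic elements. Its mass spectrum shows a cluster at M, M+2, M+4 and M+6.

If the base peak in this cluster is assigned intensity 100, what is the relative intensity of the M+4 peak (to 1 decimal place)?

38.5

(0.722 + 0.278)^3 gives M 0.3764, M+2 0.4348, M+4 0.1674, M+6 0.0215; the largest is M+2.
P(M+2) = C(3,1) × 0.722^2 × 0.278^1 = 3 × 0.521284 × 0.2780 = 0.434751 (base)
P(M+4) = C(3,2) × 0.722^1 × 0.278^2 = 3 × 0.7220 × 0.077284 = 0.167397
Relative intensity = 0.167397 / 0.434751 × 100 = 38.5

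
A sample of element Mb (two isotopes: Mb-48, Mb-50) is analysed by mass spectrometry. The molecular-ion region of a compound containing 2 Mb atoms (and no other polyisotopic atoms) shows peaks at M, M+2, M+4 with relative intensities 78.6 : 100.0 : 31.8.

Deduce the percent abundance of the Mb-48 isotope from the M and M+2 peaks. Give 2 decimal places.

Let p = fractional abundance of Mb-48. I(M+2)/I(M) = [C(2,1)·p^1·(1−p)] / p^2 = 2·(1−p)/p = 100.0/78.6 = 1.2723
(1−p)/p = 1.2723/2 = 0.6361  ⇒  p = 1/(1 + 0.6361) = 0.6112
Mb-48: 61.12%, Mb-50: 38.88%.

61.12%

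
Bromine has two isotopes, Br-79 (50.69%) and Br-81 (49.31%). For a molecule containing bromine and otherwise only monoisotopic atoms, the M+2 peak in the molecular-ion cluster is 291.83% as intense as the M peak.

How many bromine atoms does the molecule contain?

With n Br atoms, P(M+2)/P(M) = C(n,1)·p^(n−1)q / p^n = n·q/p = n · 0.4931/0.5069.
n = 2.9183 × 0.5069/0.4931 = 3.00 ≈ 3

3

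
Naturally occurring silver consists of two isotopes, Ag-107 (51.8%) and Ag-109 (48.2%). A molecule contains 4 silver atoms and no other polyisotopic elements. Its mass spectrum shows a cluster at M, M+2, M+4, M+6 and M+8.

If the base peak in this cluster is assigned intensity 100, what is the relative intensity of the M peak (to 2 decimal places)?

Binomial terms of (0.518 + 0.482)^4: M 0.0720, M+2 0.2680, M+4 0.3740, M+6 0.2320, M+8 0.0540 → M+4 is the base peak.
P(M+4) = C(4,2) × 0.518^2 × 0.482^2 = 6 × 0.268324 × 0.232324 = 0.374029 (base)
P(M) = C(4,0) × 0.518^4 × 0.482^0 = 1 × 0.07199777 × 1.0000 = 0.071998
Relative intensity = 0.071998 / 0.374029 × 100 = 19.25

19.25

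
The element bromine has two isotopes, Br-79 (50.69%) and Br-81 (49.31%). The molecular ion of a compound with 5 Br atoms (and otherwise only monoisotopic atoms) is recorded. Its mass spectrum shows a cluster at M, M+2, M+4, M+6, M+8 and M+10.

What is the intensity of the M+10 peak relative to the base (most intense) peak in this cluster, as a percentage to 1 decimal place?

(0.5069 + 0.4931)^5 gives M 0.0335, M+2 0.1628, M+4 0.3167, M+6 0.3081, M+8 0.1498, M+10 0.0292; the largest is M+4.
P(M+4) = C(5,2) × 0.5069^3 × 0.4931^2 = 10 × 0.13024674 × 0.24314761 = 0.316692 (base)
P(M+10) = C(5,5) × 0.5069^0 × 0.4931^5 = 1 × 1.0000 × 0.02915245 = 0.029152
Relative intensity = 0.029152 / 0.316692 × 100 = 9.2

9.2%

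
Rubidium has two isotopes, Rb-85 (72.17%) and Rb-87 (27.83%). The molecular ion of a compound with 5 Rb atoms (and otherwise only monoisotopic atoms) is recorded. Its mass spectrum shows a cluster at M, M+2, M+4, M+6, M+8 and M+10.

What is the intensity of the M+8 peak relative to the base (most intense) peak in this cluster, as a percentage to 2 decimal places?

5.73%

Binomial terms of (0.7217 + 0.2783)^5: M 0.1958, M+2 0.3775, M+4 0.2911, M+6 0.1123, M+8 0.0216, M+10 0.0017 → M+2 is the base peak.
P(M+2) = C(5,1) × 0.7217^4 × 0.2783^1 = 5 × 0.27128565 × 0.2783 = 0.377494 (base)
P(M+8) = C(5,4) × 0.7217^1 × 0.2783^4 = 5 × 0.7217 × 0.00599864 = 0.021646
Relative intensity = 0.021646 / 0.377494 × 100 = 5.73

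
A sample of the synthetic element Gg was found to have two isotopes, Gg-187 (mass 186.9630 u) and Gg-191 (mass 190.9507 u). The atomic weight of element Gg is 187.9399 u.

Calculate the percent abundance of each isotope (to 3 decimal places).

Gg-187: 75.502%, Gg-191: 24.498%

Let x be the fractional abundance of Gg-187; then Gg-191 has abundance 1 − x.
186.9630·x + 190.9507·(1 − x) = 187.9399
(186.9630 − 190.9507)·x = 187.9399 − 190.9507
x = -3.0108 / -3.9877 = 0.75502 → 75.502% Gg-187, 24.498% Gg-191.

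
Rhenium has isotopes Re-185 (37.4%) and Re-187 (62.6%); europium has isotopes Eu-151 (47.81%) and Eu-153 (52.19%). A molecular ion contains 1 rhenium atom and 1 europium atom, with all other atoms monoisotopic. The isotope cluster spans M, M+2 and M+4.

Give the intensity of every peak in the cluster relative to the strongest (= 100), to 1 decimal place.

36.2 : 100.0 : 66.1

Rhenium pattern (n=1): 0.3740 : 0.6260
Europium pattern (n=1): 0.4781 : 0.5219
Convolve the two distributions (both contribute in 2-u steps):
  M: 0.3740×0.4781 = 0.178809
  M+2: 0.3740×0.5219 + 0.6260×0.4781 = 0.494481
  M+4: 0.6260×0.5219 = 0.326709
Scale to base peak (0.494481) = 100: 36.2 : 100.0 : 66.1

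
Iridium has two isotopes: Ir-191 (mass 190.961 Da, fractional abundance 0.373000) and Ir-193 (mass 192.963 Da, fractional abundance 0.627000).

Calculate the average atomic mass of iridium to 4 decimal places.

192.2163 Da

The abundance-weighted mean is 0.373000 × 190.961 + 0.627000 × 192.963
= 71.22845 + 120.98780 = 192.21625 Da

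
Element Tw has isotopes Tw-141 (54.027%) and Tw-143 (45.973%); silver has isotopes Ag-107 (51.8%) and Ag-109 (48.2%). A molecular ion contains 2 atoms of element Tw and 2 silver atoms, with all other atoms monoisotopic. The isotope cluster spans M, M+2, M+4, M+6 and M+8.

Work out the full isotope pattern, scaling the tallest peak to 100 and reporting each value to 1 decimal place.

Element Tw pattern (n=2): 0.29189167 : 0.49675665 : 0.21135167
Silver pattern (n=2): 0.268324 : 0.499352 : 0.232324
Convolve the two distributions (both contribute in 2-u steps):
  M: 0.29189167×0.268324 = 0.078322
  M+2: 0.29189167×0.499352 + 0.49675665×0.268324 = 0.279048
  M+4: 0.29189167×0.232324 + 0.49675665×0.499352 + 0.21135167×0.268324 = 0.372581
  M+6: 0.49675665×0.232324 + 0.21135167×0.499352 = 0.220947
  M+8: 0.21135167×0.232324 = 0.049102
Scale to base peak (0.372581) = 100: 21.0 : 74.9 : 100.0 : 59.3 : 13.2

21.0 : 74.9 : 100.0 : 59.3 : 13.2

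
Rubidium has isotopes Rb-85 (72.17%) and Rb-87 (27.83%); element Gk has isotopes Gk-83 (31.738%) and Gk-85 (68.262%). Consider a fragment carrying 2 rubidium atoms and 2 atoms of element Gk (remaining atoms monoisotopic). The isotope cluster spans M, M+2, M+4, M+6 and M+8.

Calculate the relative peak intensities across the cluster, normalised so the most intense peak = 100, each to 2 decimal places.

Rubidium pattern (n=2): 0.52085089 : 0.40169822 : 0.07745089
Element Gk pattern (n=2): 0.10073006 : 0.43329987 : 0.46597006
Convolve the two distributions (both contribute in 2-u steps):
  M: 0.52085089×0.10073006 = 0.052465
  M+2: 0.52085089×0.43329987 + 0.40169822×0.10073006 = 0.266148
  M+4: 0.52085089×0.46597006 + 0.40169822×0.43329987 + 0.07745089×0.10073006 = 0.424558
  M+6: 0.40169822×0.46597006 + 0.07745089×0.43329987 = 0.220739
  M+8: 0.07745089×0.46597006 = 0.036090
Scale to base peak (0.424558) = 100: 12.36 : 62.69 : 100.00 : 51.99 : 8.50

12.36 : 62.69 : 100.00 : 51.99 : 8.50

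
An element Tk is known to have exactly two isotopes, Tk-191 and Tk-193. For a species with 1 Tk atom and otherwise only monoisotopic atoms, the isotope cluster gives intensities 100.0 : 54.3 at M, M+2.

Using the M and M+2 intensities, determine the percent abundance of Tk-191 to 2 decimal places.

64.81%

Let p = fractional abundance of Tk-191. I(M+2)/I(M) = [C(1,1)·p^0·(1−p)] / p^1 = 1·(1−p)/p = 54.3/100.0 = 0.5430
(1−p)/p = 0.5430/1 = 0.5430  ⇒  p = 1/(1 + 0.5430) = 0.6481
Tk-191: 64.81%, Tk-193: 35.19%.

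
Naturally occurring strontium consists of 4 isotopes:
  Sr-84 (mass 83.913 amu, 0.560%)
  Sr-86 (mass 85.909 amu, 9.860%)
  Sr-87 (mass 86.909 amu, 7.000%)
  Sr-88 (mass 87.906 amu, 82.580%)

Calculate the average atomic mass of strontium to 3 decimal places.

87.617 amu

Average mass = Σ (abundance × isotope mass) = 0.00560 × 83.913 + 0.09860 × 85.909 + 0.07000 × 86.909 + 0.82580 × 87.906
= 0.4699 + 8.4706 + 6.0836 + 72.5928 = 87.6169 amu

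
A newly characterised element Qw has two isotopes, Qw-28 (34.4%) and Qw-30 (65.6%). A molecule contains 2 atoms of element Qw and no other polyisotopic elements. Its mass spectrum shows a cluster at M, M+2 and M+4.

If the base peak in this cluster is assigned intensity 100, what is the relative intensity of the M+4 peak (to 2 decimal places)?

95.35

(0.344 + 0.656)^2 gives M 0.1183, M+2 0.4513, M+4 0.4303; the largest is M+2.
P(M+2) = C(2,1) × 0.344^1 × 0.656^1 = 2 × 0.3440 × 0.6560 = 0.451328 (base)
P(M+4) = C(2,2) × 0.344^0 × 0.656^2 = 1 × 1.0000 × 0.430336 = 0.430336
Relative intensity = 0.430336 / 0.451328 × 100 = 95.35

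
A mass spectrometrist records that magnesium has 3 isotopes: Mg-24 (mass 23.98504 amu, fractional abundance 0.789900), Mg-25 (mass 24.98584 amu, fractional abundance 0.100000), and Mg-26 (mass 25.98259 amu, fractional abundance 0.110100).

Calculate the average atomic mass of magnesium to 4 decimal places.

The abundance-weighted mean is 0.789900 × 23.98504 + 0.100000 × 24.98584 + 0.110100 × 25.98259
= 18.945783 + 2.498584 + 2.860683 = 24.305050 amu

24.3051 amu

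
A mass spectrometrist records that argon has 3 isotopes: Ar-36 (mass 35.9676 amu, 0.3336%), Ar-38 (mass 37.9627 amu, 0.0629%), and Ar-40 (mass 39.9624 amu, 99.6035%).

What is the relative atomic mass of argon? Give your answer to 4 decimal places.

39.9478 amu

Average mass = Σ (abundance × isotope mass) = 0.003336 × 35.9676 + 0.000629 × 37.9627 + 0.996035 × 39.9624
= 0.11999 + 0.02388 + 39.80395 = 39.94782 amu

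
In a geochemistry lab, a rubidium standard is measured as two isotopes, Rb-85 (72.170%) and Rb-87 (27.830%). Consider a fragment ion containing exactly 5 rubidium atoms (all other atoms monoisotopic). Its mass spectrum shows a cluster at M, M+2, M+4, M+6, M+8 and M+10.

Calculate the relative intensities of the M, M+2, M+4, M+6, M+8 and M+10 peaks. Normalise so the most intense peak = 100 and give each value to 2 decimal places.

51.86 : 100.00 : 77.12 : 29.74 : 5.73 : 0.44

The 5 Rb atoms are independent, so intensities follow the terms of (0.72170 + 0.27830)^5.
P(M) = 0.72170^5 = 0.195787
P(M+2) = 5 × 0.72170^4 × 0.27830^1 = 0.377494
P(M+4) = 10 × 0.72170^3 × 0.27830^2 = 0.291136
P(M+6) = 10 × 0.72170^2 × 0.27830^3 = 0.112267
P(M+8) = 5 × 0.72170^1 × 0.27830^4 = 0.021646
P(M+10) = 0.27830^5 = 0.001669
The M+2 peak is largest (0.377494); scaling to 100 gives 51.86 : 100.00 : 77.12 : 29.74 : 5.73 : 0.44.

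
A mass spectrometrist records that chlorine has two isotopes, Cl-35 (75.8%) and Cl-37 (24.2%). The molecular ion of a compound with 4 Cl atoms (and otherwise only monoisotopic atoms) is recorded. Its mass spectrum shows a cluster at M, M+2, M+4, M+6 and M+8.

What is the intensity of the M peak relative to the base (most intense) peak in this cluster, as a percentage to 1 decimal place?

Binomial terms of (0.758 + 0.242)^4: M 0.3301, M+2 0.4216, M+4 0.2019, M+6 0.0430, M+8 0.0034 → M+2 is the base peak.
P(M+2) = C(4,1) × 0.758^3 × 0.242^1 = 4 × 0.43551951 × 0.2420 = 0.421583 (base)
P(M) = C(4,0) × 0.758^4 × 0.242^0 = 1 × 0.33012379 × 1.0000 = 0.330124
Relative intensity = 0.330124 / 0.421583 × 100 = 78.3

78.3%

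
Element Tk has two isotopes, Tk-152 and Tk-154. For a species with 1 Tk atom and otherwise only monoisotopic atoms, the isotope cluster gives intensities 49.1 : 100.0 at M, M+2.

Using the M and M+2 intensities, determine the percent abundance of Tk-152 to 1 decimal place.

32.9%

Let p = fractional abundance of Tk-152. I(M+2)/I(M) = [C(1,1)·p^0·(1−p)] / p^1 = 1·(1−p)/p = 100.0/49.1 = 2.0367
(1−p)/p = 2.0367/1 = 2.0367  ⇒  p = 1/(1 + 2.0367) = 0.3293
Tk-152: 32.9%, Tk-154: 67.1%.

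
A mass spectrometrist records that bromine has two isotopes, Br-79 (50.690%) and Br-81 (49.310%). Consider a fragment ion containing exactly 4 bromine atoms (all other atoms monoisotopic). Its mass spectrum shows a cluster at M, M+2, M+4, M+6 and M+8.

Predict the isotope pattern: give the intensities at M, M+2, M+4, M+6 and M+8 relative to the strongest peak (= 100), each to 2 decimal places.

Expanding (0.50690 + 0.49310)^4:
P(M) = 0.50690^4 = 0.066022
P(M+2) = 4 × 0.50690^3 × 0.49310^1 = 0.256899
P(M+4) = 6 × 0.50690^2 × 0.49310^2 = 0.374857
P(M+6) = 4 × 0.50690^1 × 0.49310^3 = 0.243101
P(M+8) = 0.49310^4 = 0.059121
The M+4 peak is largest (0.374857); scaling to 100 gives 17.61 : 68.53 : 100.00 : 64.85 : 15.77.

17.61 : 68.53 : 100.00 : 64.85 : 15.77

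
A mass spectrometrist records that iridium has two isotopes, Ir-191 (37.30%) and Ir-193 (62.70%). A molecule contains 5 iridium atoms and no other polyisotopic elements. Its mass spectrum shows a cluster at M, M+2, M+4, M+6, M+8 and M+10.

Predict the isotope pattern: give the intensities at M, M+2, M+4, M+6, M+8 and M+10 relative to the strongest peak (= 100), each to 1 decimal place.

Expanding (0.3730 + 0.6270)^5:
P(M) = 0.3730^5 = 0.007220
P(M+2) = 5 × 0.3730^4 × 0.6270^1 = 0.060684
P(M+4) = 10 × 0.3730^3 × 0.6270^2 = 0.204015
P(M+6) = 10 × 0.3730^2 × 0.6270^3 = 0.342942
P(M+8) = 5 × 0.3730^1 × 0.6270^4 = 0.288237
P(M+10) = 0.6270^5 = 0.096903
The M+6 peak is largest (0.342942); scaling to 100 gives 2.1 : 17.7 : 59.5 : 100.0 : 84.0 : 28.3.

2.1 : 17.7 : 59.5 : 100.0 : 84.0 : 28.3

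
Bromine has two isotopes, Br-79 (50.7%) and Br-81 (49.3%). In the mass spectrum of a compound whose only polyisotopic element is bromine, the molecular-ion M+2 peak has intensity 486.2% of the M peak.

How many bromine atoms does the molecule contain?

5

With n Br atoms, P(M+2)/P(M) = C(n,1)·p^(n−1)q / p^n = n·q/p = n · 0.493/0.507.
n = 4.862 × 0.507/0.493 = 5.00 ≈ 5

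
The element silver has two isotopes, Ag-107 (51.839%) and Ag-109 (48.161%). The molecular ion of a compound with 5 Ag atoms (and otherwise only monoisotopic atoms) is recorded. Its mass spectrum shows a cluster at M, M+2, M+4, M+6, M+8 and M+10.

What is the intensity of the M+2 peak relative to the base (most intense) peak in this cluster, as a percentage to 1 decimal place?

53.8%

(0.51839 + 0.48161)^5 gives M 0.0374, M+2 0.1739, M+4 0.3231, M+6 0.3002, M+8 0.1394, M+10 0.0259; the largest is M+4.
P(M+4) = C(5,2) × 0.51839^3 × 0.48161^2 = 10 × 0.13930601 × 0.23194819 = 0.323118 (base)
P(M+2) = C(5,1) × 0.51839^4 × 0.48161^1 = 5 × 0.07221484 × 0.48161 = 0.173897
Relative intensity = 0.173897 / 0.323118 × 100 = 53.8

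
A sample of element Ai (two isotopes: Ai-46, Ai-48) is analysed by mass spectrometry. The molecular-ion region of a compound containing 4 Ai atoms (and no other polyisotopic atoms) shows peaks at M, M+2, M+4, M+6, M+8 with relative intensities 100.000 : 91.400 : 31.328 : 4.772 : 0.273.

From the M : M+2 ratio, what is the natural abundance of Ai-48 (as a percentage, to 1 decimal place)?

18.6%

Let p = fractional abundance of Ai-46. I(M+2)/I(M) = [C(4,1)·p^3·(1−p)] / p^4 = 4·(1−p)/p = 91.400/100.000 = 0.9140
(1−p)/p = 0.9140/4 = 0.2285  ⇒  p = 1/(1 + 0.2285) = 0.8140
Ai-46: 81.4%, Ai-48: 18.6%.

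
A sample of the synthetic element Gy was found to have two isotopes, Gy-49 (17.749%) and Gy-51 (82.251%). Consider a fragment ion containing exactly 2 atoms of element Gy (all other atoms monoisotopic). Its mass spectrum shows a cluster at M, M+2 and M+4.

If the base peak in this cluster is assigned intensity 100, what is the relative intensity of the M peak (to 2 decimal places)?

4.66

Binomial terms of (0.17749 + 0.82251)^2: M 0.0315, M+2 0.2920, M+4 0.6765 → M+4 is the base peak.
P(M+4) = C(2,2) × 0.17749^0 × 0.82251^2 = 1 × 1.0000 × 0.6765227 = 0.676523 (base)
P(M) = C(2,0) × 0.17749^2 × 0.82251^0 = 1 × 0.0315027 × 1.0000 = 0.031503
Relative intensity = 0.031503 / 0.676523 × 100 = 4.66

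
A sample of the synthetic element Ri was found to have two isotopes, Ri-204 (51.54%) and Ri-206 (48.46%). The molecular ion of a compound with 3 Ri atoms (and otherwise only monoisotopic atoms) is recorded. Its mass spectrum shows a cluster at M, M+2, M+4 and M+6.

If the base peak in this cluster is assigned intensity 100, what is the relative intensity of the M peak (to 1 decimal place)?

35.5

Binomial terms of (0.5154 + 0.4846)^3: M 0.1369, M+2 0.3862, M+4 0.3631, M+6 0.1138 → M+2 is the base peak.
P(M+2) = C(3,1) × 0.5154^2 × 0.4846^1 = 3 × 0.26563716 × 0.4846 = 0.386183 (base)
P(M) = C(3,0) × 0.5154^3 × 0.4846^0 = 1 × 0.13690939 × 1.0000 = 0.136909
Relative intensity = 0.136909 / 0.386183 × 100 = 35.5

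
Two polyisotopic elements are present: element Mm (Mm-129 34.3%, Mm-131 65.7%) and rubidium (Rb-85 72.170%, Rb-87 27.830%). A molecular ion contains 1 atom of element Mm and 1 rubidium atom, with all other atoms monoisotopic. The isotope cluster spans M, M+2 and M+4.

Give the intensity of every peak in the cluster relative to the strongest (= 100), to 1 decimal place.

Element Mm pattern (n=1): 0.3430 : 0.6570
Rubidium pattern (n=1): 0.7217 : 0.2783
Convolve the two distributions (both contribute in 2-u steps):
  M: 0.3430×0.7217 = 0.247543
  M+2: 0.3430×0.2783 + 0.6570×0.7217 = 0.569614
  M+4: 0.6570×0.2783 = 0.182843
Scale to base peak (0.569614) = 100: 43.5 : 100.0 : 32.1

43.5 : 100.0 : 32.1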